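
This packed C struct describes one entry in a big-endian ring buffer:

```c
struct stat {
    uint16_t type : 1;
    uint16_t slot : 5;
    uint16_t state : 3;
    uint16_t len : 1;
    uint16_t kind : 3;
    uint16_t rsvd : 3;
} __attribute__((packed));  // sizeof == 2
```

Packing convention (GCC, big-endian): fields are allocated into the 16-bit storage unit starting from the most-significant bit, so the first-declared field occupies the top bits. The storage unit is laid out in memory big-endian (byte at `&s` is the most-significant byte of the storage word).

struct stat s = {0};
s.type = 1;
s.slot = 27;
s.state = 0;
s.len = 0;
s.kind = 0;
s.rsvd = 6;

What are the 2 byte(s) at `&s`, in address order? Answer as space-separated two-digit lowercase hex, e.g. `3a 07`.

ec 06

type:1 = 1 → 0x1 << 15 → word 0x8000
slot:5 = 27 → 0x1b << 10 → word 0xec00
state:3 = 0 → 0x0 << 7 → word 0xec00
len:1 = 0 → 0x0 << 6 → word 0xec00
kind:3 = 0 → 0x0 << 3 → word 0xec00
rsvd:3 = 6 → 0x6 << 0 → word 0xec06
word = 0xec06 → big-endian bytes:
  [0]=0xec  [1]=0x06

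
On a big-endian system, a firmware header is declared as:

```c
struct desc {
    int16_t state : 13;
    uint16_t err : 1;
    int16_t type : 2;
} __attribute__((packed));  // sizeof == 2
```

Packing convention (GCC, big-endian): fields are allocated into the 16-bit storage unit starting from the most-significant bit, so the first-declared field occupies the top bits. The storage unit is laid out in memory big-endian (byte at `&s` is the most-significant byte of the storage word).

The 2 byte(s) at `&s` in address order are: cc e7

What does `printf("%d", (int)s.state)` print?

[0]=0xcc [1]=0xe7 (big-endian) → word 0xcce7
state:13 @ bit 3 → (0xcce7>>3)&0x1fff = 0x199c  ←
err:1 @ bit 2 → (0xcce7>>2)&0x1 = 0x1
type:2 @ bit 0 → (0xcce7>>0)&0x3 = 0x3
state signed 13b, MSB=1: 6556 - 8192 = -1636

-1636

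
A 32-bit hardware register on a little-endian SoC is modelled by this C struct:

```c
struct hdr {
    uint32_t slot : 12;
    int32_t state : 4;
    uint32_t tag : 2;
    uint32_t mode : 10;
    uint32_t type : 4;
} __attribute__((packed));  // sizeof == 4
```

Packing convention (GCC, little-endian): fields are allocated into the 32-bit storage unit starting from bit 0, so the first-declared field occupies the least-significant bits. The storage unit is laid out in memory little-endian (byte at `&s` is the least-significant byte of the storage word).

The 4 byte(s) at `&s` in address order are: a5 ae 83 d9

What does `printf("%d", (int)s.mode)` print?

608

[0]=0xa5 [1]=0xae [2]=0x83 [3]=0xd9 (little-endian) → word 0xd983aea5
slot [0+:12] = (word>>0) & 0xfff = 3749
state [12+:4] = (word>>12) & 0xf = 10
tag [16+:2] = (word>>16) & 0x3 = 3
mode [18+:10] = (word>>18) & 0x3ff = 608  ←
type [28+:4] = (word>>28) & 0xf = 13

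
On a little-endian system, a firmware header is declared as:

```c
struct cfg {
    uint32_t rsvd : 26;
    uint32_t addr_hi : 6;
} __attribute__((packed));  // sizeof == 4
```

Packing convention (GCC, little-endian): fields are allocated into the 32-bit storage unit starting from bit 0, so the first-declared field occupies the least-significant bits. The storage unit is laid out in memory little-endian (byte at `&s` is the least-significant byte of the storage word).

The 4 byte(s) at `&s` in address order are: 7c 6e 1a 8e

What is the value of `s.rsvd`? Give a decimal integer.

35286652

[0]=0x7c [1]=0x6e [2]=0x1a [3]=0x8e (little-endian) → word 0x8e1a6e7c
rsvd [0+:26] = (word>>0) & 0x3ffffff = 35286652  ←
addr_hi [26+:6] = (word>>26) & 0x3f = 35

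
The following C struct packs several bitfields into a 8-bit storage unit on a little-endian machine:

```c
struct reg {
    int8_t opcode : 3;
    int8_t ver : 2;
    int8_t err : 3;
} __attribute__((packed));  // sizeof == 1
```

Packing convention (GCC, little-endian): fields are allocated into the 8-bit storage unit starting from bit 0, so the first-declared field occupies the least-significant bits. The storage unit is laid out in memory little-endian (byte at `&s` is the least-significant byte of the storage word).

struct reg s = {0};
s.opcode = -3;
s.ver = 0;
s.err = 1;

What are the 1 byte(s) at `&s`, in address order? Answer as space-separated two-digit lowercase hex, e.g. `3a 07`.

[0+:3] opcode=-3 & 0x7 = 0x5; word=0x05
[3+:2] ver=0 & 0x3 = 0x0; word=0x05
[5+:3] err=1 & 0x7 = 0x1; word=0x25
word = 0x25 → little-endian bytes:
  [0]=0x25

25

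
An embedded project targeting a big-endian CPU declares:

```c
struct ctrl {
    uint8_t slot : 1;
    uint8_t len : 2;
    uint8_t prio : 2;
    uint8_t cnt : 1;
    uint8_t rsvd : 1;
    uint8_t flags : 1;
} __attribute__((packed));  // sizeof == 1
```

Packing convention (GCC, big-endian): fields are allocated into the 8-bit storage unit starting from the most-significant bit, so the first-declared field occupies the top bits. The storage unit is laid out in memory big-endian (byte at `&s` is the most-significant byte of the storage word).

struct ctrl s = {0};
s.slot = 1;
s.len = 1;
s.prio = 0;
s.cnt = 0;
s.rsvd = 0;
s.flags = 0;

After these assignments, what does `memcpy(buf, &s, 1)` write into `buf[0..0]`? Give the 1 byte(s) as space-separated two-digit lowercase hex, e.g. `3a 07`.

slot:1 = 1 → 0x1 << 7 → word 0x80
len:2 = 1 → 0x1 << 5 → word 0xa0
prio:2 = 0 → 0x0 << 3 → word 0xa0
cnt:1 = 0 → 0x0 << 2 → word 0xa0
rsvd:1 = 0 → 0x0 << 1 → word 0xa0
flags:1 = 0 → 0x0 << 0 → word 0xa0
word = 0xa0 → big-endian bytes:
  [0]=0xa0

a0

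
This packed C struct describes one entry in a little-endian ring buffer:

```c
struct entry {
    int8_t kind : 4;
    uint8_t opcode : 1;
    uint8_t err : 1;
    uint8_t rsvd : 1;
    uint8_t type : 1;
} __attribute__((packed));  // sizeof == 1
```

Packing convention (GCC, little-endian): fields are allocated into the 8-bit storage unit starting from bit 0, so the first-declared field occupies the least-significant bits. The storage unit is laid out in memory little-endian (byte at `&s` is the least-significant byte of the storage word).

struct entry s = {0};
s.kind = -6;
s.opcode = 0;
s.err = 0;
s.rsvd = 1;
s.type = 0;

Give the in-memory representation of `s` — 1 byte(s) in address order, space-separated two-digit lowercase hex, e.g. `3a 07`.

kind:4 = -6 → 0xa << 0 → word 0x0a
opcode:1 = 0 → 0x0 << 4 → word 0x0a
err:1 = 0 → 0x0 << 5 → word 0x0a
rsvd:1 = 1 → 0x1 << 6 → word 0x4a
type:1 = 0 → 0x0 << 7 → word 0x4a
word = 0x4a → little-endian bytes:
  [0]=0x4a

4a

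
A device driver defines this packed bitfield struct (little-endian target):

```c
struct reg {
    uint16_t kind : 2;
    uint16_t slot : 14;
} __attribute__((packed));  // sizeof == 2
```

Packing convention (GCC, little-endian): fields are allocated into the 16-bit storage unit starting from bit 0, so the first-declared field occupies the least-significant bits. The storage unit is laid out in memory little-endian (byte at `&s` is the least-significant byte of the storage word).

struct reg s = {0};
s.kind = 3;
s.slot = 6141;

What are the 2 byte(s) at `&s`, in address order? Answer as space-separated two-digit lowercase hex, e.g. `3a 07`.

f7 5f

[0+:2] kind=3 & 0x3 = 0x3; word=0x0003
[2+:14] slot=6141 & 0x3fff = 0x17fd; word=0x5ff7
word = 0x5ff7 → little-endian bytes:
  [0]=0xf7  [1]=0x5f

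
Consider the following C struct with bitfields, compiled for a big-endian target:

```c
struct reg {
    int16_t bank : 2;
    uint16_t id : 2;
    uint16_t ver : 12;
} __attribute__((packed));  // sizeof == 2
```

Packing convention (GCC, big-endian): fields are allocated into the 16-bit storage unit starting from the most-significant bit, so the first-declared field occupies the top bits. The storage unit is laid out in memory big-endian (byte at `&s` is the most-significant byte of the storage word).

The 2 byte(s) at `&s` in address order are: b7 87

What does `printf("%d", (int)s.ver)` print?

[0]=0xb7 [1]=0x87 (big-endian) → word 0xb787
bank [14+:2] = (word>>14) & 0x3 = 2
id [12+:2] = (word>>12) & 0x3 = 3
ver [0+:12] = (word>>0) & 0xfff = 1927  ←

1927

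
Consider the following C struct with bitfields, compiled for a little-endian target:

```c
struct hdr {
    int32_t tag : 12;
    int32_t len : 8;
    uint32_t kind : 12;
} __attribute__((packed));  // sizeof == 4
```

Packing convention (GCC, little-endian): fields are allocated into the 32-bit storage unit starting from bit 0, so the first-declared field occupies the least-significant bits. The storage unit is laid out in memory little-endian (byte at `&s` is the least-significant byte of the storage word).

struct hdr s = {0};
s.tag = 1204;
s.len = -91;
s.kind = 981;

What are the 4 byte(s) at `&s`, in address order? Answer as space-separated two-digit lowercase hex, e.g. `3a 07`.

[0+:12] tag=1204 & 0xfff = 0x4b4; word=0x000004b4
[12+:8] len=-91 & 0xff = 0xa5; word=0x000a54b4
[20+:12] kind=981 & 0xfff = 0x3d5; word=0x3d5a54b4
word = 0x3d5a54b4 → little-endian bytes:
  [0]=0xb4  [1]=0x54  [2]=0x5a  [3]=0x3d

b4 54 5a 3d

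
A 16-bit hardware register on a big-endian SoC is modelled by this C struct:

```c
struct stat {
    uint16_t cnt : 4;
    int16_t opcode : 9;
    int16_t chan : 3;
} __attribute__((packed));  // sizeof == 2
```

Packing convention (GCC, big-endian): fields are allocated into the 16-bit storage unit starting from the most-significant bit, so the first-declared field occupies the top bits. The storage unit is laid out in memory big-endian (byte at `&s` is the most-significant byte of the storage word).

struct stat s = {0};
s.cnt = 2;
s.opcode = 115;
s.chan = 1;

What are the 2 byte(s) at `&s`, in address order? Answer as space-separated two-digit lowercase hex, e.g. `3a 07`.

23 99

[12+:4] cnt=2 & 0xf = 0x2; word=0x2000
[3+:9] opcode=115 & 0x1ff = 0x73; word=0x2398
[0+:3] chan=1 & 0x7 = 0x1; word=0x2399
word = 0x2399 → big-endian bytes:
  [0]=0x23  [1]=0x99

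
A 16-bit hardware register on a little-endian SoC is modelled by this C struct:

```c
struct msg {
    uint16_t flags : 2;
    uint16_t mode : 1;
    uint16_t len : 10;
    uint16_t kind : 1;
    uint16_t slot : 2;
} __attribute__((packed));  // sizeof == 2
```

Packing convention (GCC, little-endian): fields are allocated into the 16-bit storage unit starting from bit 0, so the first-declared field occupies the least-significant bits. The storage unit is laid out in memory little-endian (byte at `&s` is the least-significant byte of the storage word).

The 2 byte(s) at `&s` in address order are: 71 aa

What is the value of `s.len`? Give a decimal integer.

[0]=0x71 [1]=0xaa (little-endian) → word 0xaa71
flags:2 @ bit 0 → (0xaa71>>0)&0x3 = 0x1
mode:1 @ bit 2 → (0xaa71>>2)&0x1 = 0x0
len:10 @ bit 3 → (0xaa71>>3)&0x3ff = 0x14e  ←
kind:1 @ bit 13 → (0xaa71>>13)&0x1 = 0x1
slot:2 @ bit 14 → (0xaa71>>14)&0x3 = 0x2

334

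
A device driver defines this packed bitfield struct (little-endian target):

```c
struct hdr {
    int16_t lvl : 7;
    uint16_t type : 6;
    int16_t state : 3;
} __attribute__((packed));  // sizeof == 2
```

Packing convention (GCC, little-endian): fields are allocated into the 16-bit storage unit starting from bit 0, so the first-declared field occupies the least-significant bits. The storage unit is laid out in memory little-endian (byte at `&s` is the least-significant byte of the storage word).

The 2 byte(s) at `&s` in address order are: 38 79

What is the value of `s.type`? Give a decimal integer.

[0]=0x38 [1]=0x79 (little-endian) → word 0x7938
lvl [0+:7] = (word>>0) & 0x7f = 56
type [7+:6] = (word>>7) & 0x3f = 50  ←
state [13+:3] = (word>>13) & 0x7 = 3

50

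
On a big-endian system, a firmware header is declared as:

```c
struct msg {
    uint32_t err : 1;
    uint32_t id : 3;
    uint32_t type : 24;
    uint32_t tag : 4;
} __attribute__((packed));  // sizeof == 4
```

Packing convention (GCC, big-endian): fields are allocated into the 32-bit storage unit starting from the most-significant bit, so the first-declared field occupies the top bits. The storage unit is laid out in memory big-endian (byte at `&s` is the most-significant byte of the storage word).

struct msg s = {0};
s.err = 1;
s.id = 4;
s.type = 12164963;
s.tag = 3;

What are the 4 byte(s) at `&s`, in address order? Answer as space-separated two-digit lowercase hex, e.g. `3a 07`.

[31+:1] err=1 & 0x1 = 0x1; word=0x80000000
[28+:3] id=4 & 0x7 = 0x4; word=0xc0000000
[4+:24] type=12164963 & 0xffffff = 0xb99f63; word=0xcb99f630
[0+:4] tag=3 & 0xf = 0x3; word=0xcb99f633
word = 0xcb99f633 → big-endian bytes:
  [0]=0xcb  [1]=0x99  [2]=0xf6  [3]=0x33

cb 99 f6 33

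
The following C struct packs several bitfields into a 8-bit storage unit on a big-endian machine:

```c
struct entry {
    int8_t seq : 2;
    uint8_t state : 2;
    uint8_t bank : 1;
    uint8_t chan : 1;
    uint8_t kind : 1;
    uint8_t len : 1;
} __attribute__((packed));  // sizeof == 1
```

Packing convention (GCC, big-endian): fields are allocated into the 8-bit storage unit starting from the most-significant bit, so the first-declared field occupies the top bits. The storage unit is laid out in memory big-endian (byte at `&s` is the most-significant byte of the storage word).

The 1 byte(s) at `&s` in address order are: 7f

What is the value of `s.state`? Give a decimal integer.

3

[0]=0x7f (big-endian) → word 0x7f
seq:2 @ bit 6 → (0x7f>>6)&0x3 = 0x1
state:2 @ bit 4 → (0x7f>>4)&0x3 = 0x3  ←
bank:1 @ bit 3 → (0x7f>>3)&0x1 = 0x1
chan:1 @ bit 2 → (0x7f>>2)&0x1 = 0x1
kind:1 @ bit 1 → (0x7f>>1)&0x1 = 0x1
len:1 @ bit 0 → (0x7f>>0)&0x1 = 0x1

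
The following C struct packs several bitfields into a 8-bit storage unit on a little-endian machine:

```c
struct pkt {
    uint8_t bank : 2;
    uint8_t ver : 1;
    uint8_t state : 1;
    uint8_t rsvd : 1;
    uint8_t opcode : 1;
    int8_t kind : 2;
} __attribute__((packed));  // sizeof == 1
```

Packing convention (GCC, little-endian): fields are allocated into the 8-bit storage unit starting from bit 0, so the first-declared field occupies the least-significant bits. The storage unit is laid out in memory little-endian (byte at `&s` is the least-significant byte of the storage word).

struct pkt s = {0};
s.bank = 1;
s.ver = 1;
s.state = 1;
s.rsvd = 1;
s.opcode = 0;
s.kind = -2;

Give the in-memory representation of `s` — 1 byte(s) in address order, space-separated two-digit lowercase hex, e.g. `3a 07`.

bank (2b) val=1 bits=0x1 at bit 0: 0x01
ver (1b) val=1 bits=0x1 at bit 2: 0x05
state (1b) val=1 bits=0x1 at bit 3: 0x0d
rsvd (1b) val=1 bits=0x1 at bit 4: 0x1d
opcode (1b) val=0 bits=0x0 at bit 5: 0x1d
kind (2b) val=-2 bits=0x2 at bit 6: 0x9d
word = 0x9d → little-endian bytes:
  [0]=0x9d

9d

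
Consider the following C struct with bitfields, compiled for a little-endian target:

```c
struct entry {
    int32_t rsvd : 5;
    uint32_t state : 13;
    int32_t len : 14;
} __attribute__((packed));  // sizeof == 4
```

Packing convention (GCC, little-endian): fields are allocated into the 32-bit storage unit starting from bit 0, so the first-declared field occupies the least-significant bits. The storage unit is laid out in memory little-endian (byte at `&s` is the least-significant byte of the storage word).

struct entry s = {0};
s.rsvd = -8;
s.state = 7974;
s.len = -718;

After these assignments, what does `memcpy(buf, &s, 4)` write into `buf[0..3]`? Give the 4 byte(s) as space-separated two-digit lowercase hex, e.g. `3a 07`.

rsvd (5b) val=-8 bits=0x18 at bit 0: 0x00000018
state (13b) val=7974 bits=0x1f26 at bit 5: 0x0003e4d8
len (14b) val=-718 bits=0x3d32 at bit 18: 0xf4cbe4d8
word = 0xf4cbe4d8 → little-endian bytes:
  [0]=0xd8  [1]=0xe4  [2]=0xcb  [3]=0xf4

d8 e4 cb f4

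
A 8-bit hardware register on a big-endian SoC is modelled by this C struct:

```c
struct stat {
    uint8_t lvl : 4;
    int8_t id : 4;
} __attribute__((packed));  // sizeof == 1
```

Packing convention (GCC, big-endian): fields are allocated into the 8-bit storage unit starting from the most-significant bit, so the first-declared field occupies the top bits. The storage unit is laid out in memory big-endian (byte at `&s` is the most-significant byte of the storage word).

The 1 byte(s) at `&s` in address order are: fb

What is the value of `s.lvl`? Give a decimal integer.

15

[0]=0xfb (big-endian) → word 0xfb
lvl:4 @ bit 4 → (0xfb>>4)&0xf = 0xf  ←
id:4 @ bit 0 → (0xfb>>0)&0xf = 0xb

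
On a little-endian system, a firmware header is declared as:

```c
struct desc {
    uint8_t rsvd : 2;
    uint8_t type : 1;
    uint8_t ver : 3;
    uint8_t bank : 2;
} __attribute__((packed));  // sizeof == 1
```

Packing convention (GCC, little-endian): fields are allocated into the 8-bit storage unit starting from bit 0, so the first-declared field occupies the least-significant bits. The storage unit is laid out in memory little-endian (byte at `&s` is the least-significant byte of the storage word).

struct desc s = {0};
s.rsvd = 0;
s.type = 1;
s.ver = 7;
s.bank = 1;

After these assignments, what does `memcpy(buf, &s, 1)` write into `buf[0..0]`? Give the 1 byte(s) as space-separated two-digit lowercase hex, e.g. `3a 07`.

7c

rsvd:2 = 0 → 0x0 << 0 → word 0x00
type:1 = 1 → 0x1 << 2 → word 0x04
ver:3 = 7 → 0x7 << 3 → word 0x3c
bank:2 = 1 → 0x1 << 6 → word 0x7c
word = 0x7c → little-endian bytes:
  [0]=0x7c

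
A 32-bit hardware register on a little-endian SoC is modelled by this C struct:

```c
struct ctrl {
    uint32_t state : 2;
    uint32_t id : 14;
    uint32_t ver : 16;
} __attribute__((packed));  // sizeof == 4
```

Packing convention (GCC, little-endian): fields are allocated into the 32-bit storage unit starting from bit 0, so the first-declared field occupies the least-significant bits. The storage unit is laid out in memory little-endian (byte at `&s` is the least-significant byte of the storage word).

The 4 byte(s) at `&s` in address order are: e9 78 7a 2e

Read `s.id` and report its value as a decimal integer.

7738

[0]=0xe9 [1]=0x78 [2]=0x7a [3]=0x2e (little-endian) → word 0x2e7a78e9
state [0+:2] = (word>>0) & 0x3 = 1
id [2+:14] = (word>>2) & 0x3fff = 7738  ←
ver [16+:16] = (word>>16) & 0xffff = 11898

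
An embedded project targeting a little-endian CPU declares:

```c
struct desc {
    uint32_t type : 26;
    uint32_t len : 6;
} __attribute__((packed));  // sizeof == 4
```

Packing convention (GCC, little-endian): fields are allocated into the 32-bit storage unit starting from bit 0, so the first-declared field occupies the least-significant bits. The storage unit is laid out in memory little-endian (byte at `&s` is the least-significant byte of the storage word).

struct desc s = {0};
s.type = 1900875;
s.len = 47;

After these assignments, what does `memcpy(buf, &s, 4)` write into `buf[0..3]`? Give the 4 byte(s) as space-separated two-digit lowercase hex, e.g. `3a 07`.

type (26b) val=1900875 bits=0x1d014b at bit 0: 0x001d014b
len (6b) val=47 bits=0x2f at bit 26: 0xbc1d014b
word = 0xbc1d014b → little-endian bytes:
  [0]=0x4b  [1]=0x01  [2]=0x1d  [3]=0xbc

4b 01 1d bc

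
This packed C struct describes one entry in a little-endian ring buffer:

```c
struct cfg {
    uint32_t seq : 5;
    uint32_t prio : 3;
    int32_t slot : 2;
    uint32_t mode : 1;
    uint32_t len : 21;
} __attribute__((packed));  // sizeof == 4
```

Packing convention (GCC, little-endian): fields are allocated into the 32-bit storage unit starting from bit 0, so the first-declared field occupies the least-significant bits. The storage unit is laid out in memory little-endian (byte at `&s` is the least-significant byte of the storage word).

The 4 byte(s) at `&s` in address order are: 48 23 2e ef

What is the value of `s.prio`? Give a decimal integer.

2

[0]=0x48 [1]=0x23 [2]=0x2e [3]=0xef (little-endian) → word 0xef2e2348
seq:5 @ bit 0 → (0xef2e2348>>0)&0x1f = 0x8
prio:3 @ bit 5 → (0xef2e2348>>5)&0x7 = 0x2  ←
slot:2 @ bit 8 → (0xef2e2348>>8)&0x3 = 0x3
mode:1 @ bit 10 → (0xef2e2348>>10)&0x1 = 0x0
len:21 @ bit 11 → (0xef2e2348>>11)&0x1fffff = 0x1de5c4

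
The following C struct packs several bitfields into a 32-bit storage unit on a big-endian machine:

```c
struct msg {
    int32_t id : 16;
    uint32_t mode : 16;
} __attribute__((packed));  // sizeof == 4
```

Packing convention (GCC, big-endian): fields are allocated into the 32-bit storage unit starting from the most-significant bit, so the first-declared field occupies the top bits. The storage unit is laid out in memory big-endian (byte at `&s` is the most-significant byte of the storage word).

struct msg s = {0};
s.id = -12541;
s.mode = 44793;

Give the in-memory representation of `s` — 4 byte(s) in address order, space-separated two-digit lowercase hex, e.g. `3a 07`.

id:16 = -12541 → 0xcf03 << 16 → word 0xcf030000
mode:16 = 44793 → 0xaef9 << 0 → word 0xcf03aef9
word = 0xcf03aef9 → big-endian bytes:
  [0]=0xcf  [1]=0x03  [2]=0xae  [3]=0xf9

cf 03 ae f9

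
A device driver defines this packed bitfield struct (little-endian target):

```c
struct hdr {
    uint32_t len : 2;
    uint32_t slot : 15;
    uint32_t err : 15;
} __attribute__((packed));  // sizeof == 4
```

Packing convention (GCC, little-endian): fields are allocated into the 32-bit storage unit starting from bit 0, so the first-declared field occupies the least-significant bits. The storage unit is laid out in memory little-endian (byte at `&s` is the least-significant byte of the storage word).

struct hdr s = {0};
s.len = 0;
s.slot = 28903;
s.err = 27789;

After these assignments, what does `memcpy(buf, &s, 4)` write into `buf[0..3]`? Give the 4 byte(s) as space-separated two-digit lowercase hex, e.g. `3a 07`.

[0+:2] len=0 & 0x3 = 0x0; word=0x00000000
[2+:15] slot=28903 & 0x7fff = 0x70e7; word=0x0001c39c
[17+:15] err=27789 & 0x7fff = 0x6c8d; word=0xd91bc39c
word = 0xd91bc39c → little-endian bytes:
  [0]=0x9c  [1]=0xc3  [2]=0x1b  [3]=0xd9

9c c3 1b d9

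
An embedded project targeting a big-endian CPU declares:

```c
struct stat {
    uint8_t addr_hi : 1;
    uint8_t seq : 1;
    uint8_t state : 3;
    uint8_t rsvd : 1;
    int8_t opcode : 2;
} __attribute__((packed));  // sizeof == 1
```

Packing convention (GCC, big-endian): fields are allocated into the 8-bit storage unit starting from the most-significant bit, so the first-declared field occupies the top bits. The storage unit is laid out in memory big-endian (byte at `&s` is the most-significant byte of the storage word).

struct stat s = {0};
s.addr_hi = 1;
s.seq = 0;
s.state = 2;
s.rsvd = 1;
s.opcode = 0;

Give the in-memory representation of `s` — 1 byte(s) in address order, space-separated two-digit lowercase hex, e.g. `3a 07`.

addr_hi (1b) val=1 bits=0x1 at bit 7: 0x80
seq (1b) val=0 bits=0x0 at bit 6: 0x80
state (3b) val=2 bits=0x2 at bit 3: 0x90
rsvd (1b) val=1 bits=0x1 at bit 2: 0x94
opcode (2b) val=0 bits=0x0 at bit 0: 0x94
word = 0x94 → big-endian bytes:
  [0]=0x94

94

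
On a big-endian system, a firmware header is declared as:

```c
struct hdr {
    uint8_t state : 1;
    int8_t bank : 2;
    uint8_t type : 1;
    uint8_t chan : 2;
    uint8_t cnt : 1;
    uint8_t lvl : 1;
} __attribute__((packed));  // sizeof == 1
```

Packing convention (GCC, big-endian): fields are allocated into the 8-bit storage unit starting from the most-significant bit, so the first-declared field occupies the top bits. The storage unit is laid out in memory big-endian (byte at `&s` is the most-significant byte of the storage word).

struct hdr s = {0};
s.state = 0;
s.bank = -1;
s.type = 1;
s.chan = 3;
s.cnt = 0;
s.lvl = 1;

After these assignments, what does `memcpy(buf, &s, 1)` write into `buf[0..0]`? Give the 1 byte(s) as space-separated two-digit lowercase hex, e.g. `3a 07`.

7d

state (1b) val=0 bits=0x0 at bit 7: 0x00
bank (2b) val=-1 bits=0x3 at bit 5: 0x60
type (1b) val=1 bits=0x1 at bit 4: 0x70
chan (2b) val=3 bits=0x3 at bit 2: 0x7c
cnt (1b) val=0 bits=0x0 at bit 1: 0x7c
lvl (1b) val=1 bits=0x1 at bit 0: 0x7d
word = 0x7d → big-endian bytes:
  [0]=0x7d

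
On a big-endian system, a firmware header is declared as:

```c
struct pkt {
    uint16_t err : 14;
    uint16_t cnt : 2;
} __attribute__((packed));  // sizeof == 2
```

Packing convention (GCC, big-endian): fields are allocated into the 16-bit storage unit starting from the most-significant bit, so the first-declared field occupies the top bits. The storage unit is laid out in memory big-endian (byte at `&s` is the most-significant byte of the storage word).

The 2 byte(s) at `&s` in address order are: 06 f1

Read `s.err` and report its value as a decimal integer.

[0]=0x06 [1]=0xf1 (big-endian) → word 0x06f1
err [2+:14] = (word>>2) & 0x3fff = 444  ←
cnt [0+:2] = (word>>0) & 0x3 = 1

444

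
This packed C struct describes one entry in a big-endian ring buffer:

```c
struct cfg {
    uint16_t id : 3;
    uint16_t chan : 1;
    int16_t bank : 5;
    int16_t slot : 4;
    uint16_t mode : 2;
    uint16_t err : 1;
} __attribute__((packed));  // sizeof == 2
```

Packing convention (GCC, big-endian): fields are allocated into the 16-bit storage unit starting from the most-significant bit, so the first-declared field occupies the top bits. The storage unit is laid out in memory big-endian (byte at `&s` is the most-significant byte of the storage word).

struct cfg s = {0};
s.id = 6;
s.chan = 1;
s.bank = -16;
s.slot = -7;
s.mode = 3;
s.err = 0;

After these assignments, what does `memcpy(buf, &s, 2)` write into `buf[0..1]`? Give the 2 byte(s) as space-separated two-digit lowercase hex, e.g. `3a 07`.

[13+:3] id=6 & 0x7 = 0x6; word=0xc000
[12+:1] chan=1 & 0x1 = 0x1; word=0xd000
[7+:5] bank=-16 & 0x1f = 0x10; word=0xd800
[3+:4] slot=-7 & 0xf = 0x9; word=0xd848
[1+:2] mode=3 & 0x3 = 0x3; word=0xd84e
[0+:1] err=0 & 0x1 = 0x0; word=0xd84e
word = 0xd84e → big-endian bytes:
  [0]=0xd8  [1]=0x4e

d8 4e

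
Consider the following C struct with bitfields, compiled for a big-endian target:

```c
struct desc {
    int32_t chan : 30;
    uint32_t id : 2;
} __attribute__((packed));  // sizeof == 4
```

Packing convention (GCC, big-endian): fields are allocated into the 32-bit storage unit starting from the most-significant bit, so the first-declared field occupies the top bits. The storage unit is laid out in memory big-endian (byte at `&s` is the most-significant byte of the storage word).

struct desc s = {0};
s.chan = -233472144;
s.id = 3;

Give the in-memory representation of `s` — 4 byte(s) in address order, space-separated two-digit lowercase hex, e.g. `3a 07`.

[2+:30] chan=-233472144 & 0x3fffffff = 0x32157f70; word=0xc855fdc0
[0+:2] id=3 & 0x3 = 0x3; word=0xc855fdc3
word = 0xc855fdc3 → big-endian bytes:
  [0]=0xc8  [1]=0x55  [2]=0xfd  [3]=0xc3

c8 55 fd c3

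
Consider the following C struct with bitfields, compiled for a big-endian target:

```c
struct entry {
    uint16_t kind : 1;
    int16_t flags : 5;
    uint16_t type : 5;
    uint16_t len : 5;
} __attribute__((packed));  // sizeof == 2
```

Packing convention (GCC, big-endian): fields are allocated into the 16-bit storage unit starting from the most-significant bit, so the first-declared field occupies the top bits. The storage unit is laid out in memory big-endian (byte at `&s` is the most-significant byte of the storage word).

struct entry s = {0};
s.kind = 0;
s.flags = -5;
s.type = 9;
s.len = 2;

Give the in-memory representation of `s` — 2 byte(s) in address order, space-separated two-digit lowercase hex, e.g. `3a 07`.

[15+:1] kind=0 & 0x1 = 0x0; word=0x0000
[10+:5] flags=-5 & 0x1f = 0x1b; word=0x6c00
[5+:5] type=9 & 0x1f = 0x9; word=0x6d20
[0+:5] len=2 & 0x1f = 0x2; word=0x6d22
word = 0x6d22 → big-endian bytes:
  [0]=0x6d  [1]=0x22

6d 22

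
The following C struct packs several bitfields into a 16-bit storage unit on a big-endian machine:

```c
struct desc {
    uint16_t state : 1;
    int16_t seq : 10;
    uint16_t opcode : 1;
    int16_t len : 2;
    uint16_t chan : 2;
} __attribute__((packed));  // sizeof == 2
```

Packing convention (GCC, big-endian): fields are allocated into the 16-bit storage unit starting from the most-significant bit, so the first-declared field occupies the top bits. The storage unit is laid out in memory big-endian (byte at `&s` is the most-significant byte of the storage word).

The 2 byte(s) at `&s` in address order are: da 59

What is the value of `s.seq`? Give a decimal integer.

[0]=0xda [1]=0x59 (big-endian) → word 0xda59
state:1 @ bit 15 → (0xda59>>15)&0x1 = 0x1
seq:10 @ bit 5 → (0xda59>>5)&0x3ff = 0x2d2  ←
opcode:1 @ bit 4 → (0xda59>>4)&0x1 = 0x1
len:2 @ bit 2 → (0xda59>>2)&0x3 = 0x2
chan:2 @ bit 0 → (0xda59>>0)&0x3 = 0x1
seq signed 10b, MSB=1: 722 - 1024 = -302

-302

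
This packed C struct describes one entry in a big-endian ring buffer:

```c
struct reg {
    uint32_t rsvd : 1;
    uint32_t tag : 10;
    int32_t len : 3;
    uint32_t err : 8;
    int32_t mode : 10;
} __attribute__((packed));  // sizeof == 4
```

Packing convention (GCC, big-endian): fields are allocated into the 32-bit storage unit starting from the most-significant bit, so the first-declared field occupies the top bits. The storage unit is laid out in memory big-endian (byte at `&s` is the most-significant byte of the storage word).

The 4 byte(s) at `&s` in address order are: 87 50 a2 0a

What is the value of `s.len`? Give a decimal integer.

-4

[0]=0x87 [1]=0x50 [2]=0xa2 [3]=0x0a (big-endian) → word 0x8750a20a
rsvd [31+:1] = (word>>31) & 0x1 = 1
tag [21+:10] = (word>>21) & 0x3ff = 58
len [18+:3] = (word>>18) & 0x7 = 4  ←
err [10+:8] = (word>>10) & 0xff = 40
mode [0+:10] = (word>>0) & 0x3ff = 522
len signed 3b, MSB=1: 4 - 8 = -4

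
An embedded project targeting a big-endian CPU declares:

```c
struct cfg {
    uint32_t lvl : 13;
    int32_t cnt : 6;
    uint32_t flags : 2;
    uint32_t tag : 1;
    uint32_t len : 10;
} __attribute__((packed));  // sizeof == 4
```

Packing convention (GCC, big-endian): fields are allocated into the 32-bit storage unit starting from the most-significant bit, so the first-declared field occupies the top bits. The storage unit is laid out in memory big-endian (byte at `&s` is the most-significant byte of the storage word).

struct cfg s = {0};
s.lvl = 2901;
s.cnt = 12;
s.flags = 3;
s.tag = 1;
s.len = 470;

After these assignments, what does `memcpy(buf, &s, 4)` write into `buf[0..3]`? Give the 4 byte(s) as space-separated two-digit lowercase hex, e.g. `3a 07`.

lvl (13b) val=2901 bits=0xb55 at bit 19: 0x5aa80000
cnt (6b) val=12 bits=0xc at bit 13: 0x5aa98000
flags (2b) val=3 bits=0x3 at bit 11: 0x5aa99800
tag (1b) val=1 bits=0x1 at bit 10: 0x5aa99c00
len (10b) val=470 bits=0x1d6 at bit 0: 0x5aa99dd6
word = 0x5aa99dd6 → big-endian bytes:
  [0]=0x5a  [1]=0xa9  [2]=0x9d  [3]=0xd6

5a a9 9d d6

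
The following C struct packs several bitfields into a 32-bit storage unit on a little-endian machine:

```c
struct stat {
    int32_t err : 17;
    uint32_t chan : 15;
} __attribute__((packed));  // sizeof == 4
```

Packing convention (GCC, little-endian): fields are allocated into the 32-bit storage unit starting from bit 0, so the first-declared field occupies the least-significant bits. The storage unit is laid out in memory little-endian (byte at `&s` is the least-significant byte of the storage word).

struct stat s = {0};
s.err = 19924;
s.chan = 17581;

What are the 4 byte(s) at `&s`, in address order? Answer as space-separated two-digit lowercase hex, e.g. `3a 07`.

d4 4d 5a 89

err (17b) val=19924 bits=0x4dd4 at bit 0: 0x00004dd4
chan (15b) val=17581 bits=0x44ad at bit 17: 0x895a4dd4
word = 0x895a4dd4 → little-endian bytes:
  [0]=0xd4  [1]=0x4d  [2]=0x5a  [3]=0x89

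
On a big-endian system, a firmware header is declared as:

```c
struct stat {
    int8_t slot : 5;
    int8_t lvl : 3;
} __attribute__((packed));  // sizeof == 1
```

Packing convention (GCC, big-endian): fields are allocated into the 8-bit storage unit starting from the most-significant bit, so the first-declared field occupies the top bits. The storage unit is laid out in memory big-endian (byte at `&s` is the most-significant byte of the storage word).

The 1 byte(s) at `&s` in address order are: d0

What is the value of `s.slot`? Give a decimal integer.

[0]=0xd0 (big-endian) → word 0xd0
slot [3+:5] = (word>>3) & 0x1f = 26  ←
lvl [0+:3] = (word>>0) & 0x7 = 0
slot signed 5b, MSB=1: 26 - 32 = -6

-6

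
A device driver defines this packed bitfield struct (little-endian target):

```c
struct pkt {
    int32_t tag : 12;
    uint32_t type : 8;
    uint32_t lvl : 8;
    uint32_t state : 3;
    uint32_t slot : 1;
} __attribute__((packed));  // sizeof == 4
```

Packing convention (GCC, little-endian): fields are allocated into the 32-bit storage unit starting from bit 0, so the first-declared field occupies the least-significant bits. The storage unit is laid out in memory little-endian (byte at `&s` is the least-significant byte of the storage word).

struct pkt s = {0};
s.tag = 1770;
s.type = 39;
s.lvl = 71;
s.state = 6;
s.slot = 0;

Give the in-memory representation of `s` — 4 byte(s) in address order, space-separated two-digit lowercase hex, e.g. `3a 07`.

ea 76 72 64

[0+:12] tag=1770 & 0xfff = 0x6ea; word=0x000006ea
[12+:8] type=39 & 0xff = 0x27; word=0x000276ea
[20+:8] lvl=71 & 0xff = 0x47; word=0x047276ea
[28+:3] state=6 & 0x7 = 0x6; word=0x647276ea
[31+:1] slot=0 & 0x1 = 0x0; word=0x647276ea
word = 0x647276ea → little-endian bytes:
  [0]=0xea  [1]=0x76  [2]=0x72  [3]=0x64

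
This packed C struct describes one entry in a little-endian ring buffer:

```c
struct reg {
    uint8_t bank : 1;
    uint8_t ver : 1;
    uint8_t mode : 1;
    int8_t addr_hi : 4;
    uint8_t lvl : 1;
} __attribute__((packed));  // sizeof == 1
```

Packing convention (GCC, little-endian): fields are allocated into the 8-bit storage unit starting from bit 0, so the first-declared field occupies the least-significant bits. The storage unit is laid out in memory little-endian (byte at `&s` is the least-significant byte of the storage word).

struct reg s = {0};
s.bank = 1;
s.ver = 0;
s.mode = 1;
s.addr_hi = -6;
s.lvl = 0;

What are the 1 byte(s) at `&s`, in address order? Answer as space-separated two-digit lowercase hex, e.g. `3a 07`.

55

[0+:1] bank=1 & 0x1 = 0x1; word=0x01
[1+:1] ver=0 & 0x1 = 0x0; word=0x01
[2+:1] mode=1 & 0x1 = 0x1; word=0x05
[3+:4] addr_hi=-6 & 0xf = 0xa; word=0x55
[7+:1] lvl=0 & 0x1 = 0x0; word=0x55
word = 0x55 → little-endian bytes:
  [0]=0x55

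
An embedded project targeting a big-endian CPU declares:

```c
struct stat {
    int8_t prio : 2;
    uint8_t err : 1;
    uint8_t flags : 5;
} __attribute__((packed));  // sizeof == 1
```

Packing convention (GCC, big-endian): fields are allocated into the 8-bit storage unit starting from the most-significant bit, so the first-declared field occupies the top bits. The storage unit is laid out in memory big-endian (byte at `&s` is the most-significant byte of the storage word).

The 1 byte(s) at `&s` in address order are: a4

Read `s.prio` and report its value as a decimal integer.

[0]=0xa4 (big-endian) → word 0xa4
prio [6+:2] = (word>>6) & 0x3 = 2  ←
err [5+:1] = (word>>5) & 0x1 = 1
flags [0+:5] = (word>>0) & 0x1f = 4
prio signed 2b, MSB=1: 2 - 4 = -2

-2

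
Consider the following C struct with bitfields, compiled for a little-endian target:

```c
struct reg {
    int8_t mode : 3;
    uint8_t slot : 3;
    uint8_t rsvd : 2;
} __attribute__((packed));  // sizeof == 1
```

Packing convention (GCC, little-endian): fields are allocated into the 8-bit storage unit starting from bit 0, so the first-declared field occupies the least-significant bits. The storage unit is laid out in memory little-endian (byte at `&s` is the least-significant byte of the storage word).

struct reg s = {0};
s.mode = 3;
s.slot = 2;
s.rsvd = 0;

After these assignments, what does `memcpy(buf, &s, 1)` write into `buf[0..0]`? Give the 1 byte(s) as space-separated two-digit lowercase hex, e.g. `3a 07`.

mode (3b) val=3 bits=0x3 at bit 0: 0x03
slot (3b) val=2 bits=0x2 at bit 3: 0x13
rsvd (2b) val=0 bits=0x0 at bit 6: 0x13
word = 0x13 → little-endian bytes:
  [0]=0x13

13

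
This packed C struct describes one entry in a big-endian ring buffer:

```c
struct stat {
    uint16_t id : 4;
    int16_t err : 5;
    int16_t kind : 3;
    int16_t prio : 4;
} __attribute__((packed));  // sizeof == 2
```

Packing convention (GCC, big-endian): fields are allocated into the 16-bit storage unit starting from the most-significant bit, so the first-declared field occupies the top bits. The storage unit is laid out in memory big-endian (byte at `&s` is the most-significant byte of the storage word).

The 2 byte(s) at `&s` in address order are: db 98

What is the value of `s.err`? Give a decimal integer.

[0]=0xdb [1]=0x98 (big-endian) → word 0xdb98
id:4 @ bit 12 → (0xdb98>>12)&0xf = 0xd
err:5 @ bit 7 → (0xdb98>>7)&0x1f = 0x17  ←
kind:3 @ bit 4 → (0xdb98>>4)&0x7 = 0x1
prio:4 @ bit 0 → (0xdb98>>0)&0xf = 0x8
err signed 5b, MSB=1: 23 - 32 = -9

-9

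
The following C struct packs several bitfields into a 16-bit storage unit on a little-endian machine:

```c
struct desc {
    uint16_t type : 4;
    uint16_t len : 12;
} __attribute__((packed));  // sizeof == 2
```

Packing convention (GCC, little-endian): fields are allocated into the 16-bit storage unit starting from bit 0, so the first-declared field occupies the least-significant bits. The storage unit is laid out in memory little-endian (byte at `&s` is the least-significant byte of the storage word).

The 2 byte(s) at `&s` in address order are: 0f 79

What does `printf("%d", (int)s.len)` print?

[0]=0x0f [1]=0x79 (little-endian) → word 0x790f
type [0+:4] = (word>>0) & 0xf = 15
len [4+:12] = (word>>4) & 0xfff = 1936  ←

1936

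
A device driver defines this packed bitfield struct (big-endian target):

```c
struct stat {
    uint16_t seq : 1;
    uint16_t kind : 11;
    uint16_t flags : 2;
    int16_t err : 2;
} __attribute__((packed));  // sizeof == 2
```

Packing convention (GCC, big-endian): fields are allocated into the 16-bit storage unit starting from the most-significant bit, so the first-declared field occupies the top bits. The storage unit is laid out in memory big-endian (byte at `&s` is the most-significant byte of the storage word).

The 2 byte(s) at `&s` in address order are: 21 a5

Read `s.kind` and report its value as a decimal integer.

[0]=0x21 [1]=0xa5 (big-endian) → word 0x21a5
seq [15+:1] = (word>>15) & 0x1 = 0
kind [4+:11] = (word>>4) & 0x7ff = 538  ←
flags [2+:2] = (word>>2) & 0x3 = 1
err [0+:2] = (word>>0) & 0x3 = 1

538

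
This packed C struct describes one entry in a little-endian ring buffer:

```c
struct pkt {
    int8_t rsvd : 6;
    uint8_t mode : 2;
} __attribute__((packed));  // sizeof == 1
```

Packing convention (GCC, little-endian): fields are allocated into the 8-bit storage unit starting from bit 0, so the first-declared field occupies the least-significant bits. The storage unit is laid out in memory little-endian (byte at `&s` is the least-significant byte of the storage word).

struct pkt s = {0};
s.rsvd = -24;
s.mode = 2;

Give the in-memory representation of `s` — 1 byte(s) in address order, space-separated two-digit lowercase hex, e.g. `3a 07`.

rsvd:6 = -24 → 0x28 << 0 → word 0x28
mode:2 = 2 → 0x2 << 6 → word 0xa8
word = 0xa8 → little-endian bytes:
  [0]=0xa8

a8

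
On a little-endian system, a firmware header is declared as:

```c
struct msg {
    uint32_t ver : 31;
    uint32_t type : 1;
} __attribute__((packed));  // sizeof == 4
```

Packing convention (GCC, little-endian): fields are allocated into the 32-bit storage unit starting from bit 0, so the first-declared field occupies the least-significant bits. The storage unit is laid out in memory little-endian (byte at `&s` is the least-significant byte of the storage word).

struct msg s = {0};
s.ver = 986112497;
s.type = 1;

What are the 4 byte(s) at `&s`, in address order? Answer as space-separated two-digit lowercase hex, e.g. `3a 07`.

ver:31 = 986112497 → 0x3ac6e1f1 << 0 → word 0x3ac6e1f1
type:1 = 1 → 0x1 << 31 → word 0xbac6e1f1
word = 0xbac6e1f1 → little-endian bytes:
  [0]=0xf1  [1]=0xe1  [2]=0xc6  [3]=0xba

f1 e1 c6 ba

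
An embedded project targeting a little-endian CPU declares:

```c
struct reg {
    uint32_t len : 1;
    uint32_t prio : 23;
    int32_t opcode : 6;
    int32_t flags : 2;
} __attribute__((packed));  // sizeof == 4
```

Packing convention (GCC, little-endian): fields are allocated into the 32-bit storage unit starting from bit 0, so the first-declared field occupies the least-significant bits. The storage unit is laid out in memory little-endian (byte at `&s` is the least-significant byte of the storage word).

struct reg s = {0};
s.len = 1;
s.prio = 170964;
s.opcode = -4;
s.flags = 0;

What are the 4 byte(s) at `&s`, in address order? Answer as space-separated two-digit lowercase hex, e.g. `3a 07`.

[0+:1] len=1 & 0x1 = 0x1; word=0x00000001
[1+:23] prio=170964 & 0x7fffff = 0x29bd4; word=0x000537a9
[24+:6] opcode=-4 & 0x3f = 0x3c; word=0x3c0537a9
[30+:2] flags=0 & 0x3 = 0x0; word=0x3c0537a9
word = 0x3c0537a9 → little-endian bytes:
  [0]=0xa9  [1]=0x37  [2]=0x05  [3]=0x3c

a9 37 05 3c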